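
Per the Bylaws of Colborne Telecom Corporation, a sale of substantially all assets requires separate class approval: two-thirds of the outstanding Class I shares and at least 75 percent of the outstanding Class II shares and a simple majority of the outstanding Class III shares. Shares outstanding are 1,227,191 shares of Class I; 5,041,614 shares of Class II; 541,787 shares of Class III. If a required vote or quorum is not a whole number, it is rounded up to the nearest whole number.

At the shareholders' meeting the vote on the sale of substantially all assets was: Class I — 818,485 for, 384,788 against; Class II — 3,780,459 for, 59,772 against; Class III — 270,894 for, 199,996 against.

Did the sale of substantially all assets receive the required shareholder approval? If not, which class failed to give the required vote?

Not approved — the Class II shares did not give the required vote.

Class I: 2/3 of 1227191 = 818127.33, rounded up to 818128; 818,128 required, 818,485 in favor — approved.
Class II: 3/4 of 5041614 = 3781210.50, rounded up to 3781211; 3,781,211 required, 3,780,459 in favor — not approved.
Class III: a majority of 541787 is 270894; 270,894 required, 270,894 in favor — approved.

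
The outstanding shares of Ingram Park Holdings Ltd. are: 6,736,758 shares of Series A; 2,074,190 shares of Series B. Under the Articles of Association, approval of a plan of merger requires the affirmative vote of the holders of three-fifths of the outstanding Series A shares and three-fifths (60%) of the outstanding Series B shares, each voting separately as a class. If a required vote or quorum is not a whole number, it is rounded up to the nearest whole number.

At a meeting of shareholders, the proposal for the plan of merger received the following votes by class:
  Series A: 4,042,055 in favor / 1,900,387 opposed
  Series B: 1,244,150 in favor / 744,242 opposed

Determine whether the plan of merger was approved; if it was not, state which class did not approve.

Not approved — the Series B shares did not give the required vote.

Series A: 3/5 of 6736758 = 4042054.80, rounded up to 4042055; 4,042,055 required, 4,042,055 in favor — approved.
Series B: 3/5 of 2074190 = 1244514; 1,244,514 required, 1,244,150 in favor — not approved.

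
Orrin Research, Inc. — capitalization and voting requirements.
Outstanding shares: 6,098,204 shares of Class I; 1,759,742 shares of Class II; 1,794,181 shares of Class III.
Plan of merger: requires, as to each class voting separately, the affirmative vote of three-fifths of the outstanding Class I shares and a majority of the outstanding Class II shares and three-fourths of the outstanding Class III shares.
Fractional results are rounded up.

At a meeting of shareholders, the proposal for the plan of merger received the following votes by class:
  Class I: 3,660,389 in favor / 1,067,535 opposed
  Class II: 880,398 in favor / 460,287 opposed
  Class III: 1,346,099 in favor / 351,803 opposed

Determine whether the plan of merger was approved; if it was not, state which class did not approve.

Approved — every class gave the required vote.

Class I: 3/5 of 6098204 = 3658922.40, rounded up to 3658923; 3,658,923 required, 3,660,389 in favor — approved.
Class II: a majority of 1759742 is 879872; 879,872 required, 880,398 in favor — approved.
Class III: 3/4 of 1794181 = 1345635.75, rounded up to 1345636; 1,345,636 required, 1,346,099 in favor — approved.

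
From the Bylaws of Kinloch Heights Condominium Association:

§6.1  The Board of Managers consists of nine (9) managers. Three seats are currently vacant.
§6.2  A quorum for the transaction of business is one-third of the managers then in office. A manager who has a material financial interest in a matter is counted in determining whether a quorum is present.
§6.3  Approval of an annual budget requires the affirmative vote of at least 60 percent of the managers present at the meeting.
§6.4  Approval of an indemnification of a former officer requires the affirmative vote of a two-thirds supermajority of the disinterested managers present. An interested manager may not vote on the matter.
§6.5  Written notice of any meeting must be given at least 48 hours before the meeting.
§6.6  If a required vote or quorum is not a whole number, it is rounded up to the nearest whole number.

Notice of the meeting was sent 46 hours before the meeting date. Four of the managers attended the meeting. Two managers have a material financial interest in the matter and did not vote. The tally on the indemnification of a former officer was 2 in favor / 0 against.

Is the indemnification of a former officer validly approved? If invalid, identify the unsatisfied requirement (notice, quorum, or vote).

Invalid — notice requirement not satisfied.

Notice: 46 hours given; 48 required (46 < 48). Not satisfied.
Quorum: 4 present (interested managers count toward quorum); quorum is 2. Satisfied.
Vote: the indemnification of a former officer requires two-thirds of the disinterested managers present (4 − 2 = 2). 2/3 of 2 = 1.33, rounded up to 2, so 2 affirmative votes are needed; 2 voted in favor. Satisfied.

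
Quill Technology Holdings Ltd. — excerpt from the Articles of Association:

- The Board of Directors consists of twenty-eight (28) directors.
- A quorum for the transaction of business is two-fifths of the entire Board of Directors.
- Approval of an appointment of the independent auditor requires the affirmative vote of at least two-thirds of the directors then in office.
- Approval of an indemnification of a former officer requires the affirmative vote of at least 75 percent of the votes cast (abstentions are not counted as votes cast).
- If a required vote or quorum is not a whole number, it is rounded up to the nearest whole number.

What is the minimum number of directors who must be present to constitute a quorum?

12

2/5 of 28 = 11.20, rounded up to 12.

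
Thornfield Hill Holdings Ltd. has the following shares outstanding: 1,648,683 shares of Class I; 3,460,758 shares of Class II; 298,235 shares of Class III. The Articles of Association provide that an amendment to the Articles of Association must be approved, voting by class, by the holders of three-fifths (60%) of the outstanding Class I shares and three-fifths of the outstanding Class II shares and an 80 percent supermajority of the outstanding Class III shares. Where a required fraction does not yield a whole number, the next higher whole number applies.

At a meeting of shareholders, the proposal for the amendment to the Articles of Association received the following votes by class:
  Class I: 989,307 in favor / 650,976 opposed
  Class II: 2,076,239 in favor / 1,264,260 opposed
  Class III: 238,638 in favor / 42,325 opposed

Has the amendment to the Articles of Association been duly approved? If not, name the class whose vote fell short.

Class I: 3/5 of 1648683 = 989209.80, rounded up to 989210; 989,210 required, 989,307 in favor — approved.
Class II: 3/5 of 3460758 = 2076454.80, rounded up to 2076455; 2,076,455 required, 2,076,239 in favor — not approved.
Class III: 4/5 of 298235 = 238588; 238,588 required, 238,638 in favor — approved.

Not approved — the Class II shares did not give the required vote.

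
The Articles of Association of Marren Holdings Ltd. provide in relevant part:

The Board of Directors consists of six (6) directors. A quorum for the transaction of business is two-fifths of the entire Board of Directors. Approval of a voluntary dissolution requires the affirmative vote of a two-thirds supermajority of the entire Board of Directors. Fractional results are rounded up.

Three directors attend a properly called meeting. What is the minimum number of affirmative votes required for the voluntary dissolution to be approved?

4

The voluntary dissolution requires two-thirds of the entire Board of Directors (6).
2/3 of 6 = 4.
(Only 3 can vote, so the voluntary dissolution cannot pass at this meeting, but the required vote is still 4.)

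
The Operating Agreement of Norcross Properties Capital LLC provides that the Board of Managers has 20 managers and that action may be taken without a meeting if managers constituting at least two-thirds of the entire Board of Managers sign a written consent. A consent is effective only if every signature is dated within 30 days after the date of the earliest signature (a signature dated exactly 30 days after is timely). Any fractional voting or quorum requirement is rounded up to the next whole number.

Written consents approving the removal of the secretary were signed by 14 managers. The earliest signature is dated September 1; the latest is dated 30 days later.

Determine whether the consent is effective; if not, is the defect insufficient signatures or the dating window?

Signatures required: at least two-thirds of 20 — 2/3 of 20 = 13.33, rounded up to 14, so 14 needed; 14 signed. Sufficient.
Dating window: the latest signature is 30 days after the earliest; the limit is 30 days. Within the window.

Effective — both the signature and dating-window requirements are satisfied.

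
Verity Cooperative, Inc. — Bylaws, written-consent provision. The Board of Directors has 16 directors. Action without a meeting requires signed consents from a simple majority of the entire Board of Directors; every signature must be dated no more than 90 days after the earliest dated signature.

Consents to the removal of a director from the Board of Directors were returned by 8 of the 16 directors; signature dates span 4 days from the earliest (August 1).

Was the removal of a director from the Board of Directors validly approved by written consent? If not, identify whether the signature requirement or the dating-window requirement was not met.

Not effective — insufficient signatures.

Signatures required: a simple majority of 16 — a majority of 16 is 9, so 9 needed; 8 signed. Insufficient.
Dating window: the latest signature is 4 days after the earliest; the limit is 90 days. Within the window.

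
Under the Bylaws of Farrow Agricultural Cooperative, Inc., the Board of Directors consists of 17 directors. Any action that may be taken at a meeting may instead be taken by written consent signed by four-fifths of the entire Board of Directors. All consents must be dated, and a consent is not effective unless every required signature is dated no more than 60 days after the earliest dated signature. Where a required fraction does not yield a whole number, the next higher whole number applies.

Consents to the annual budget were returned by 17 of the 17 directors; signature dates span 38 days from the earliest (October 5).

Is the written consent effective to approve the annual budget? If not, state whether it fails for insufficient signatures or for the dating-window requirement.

Effective — both the signature and dating-window requirements are satisfied.

Signatures required: four-fifths of 17 — 4/5 of 17 = 13.60, rounded up to 14, so 14 needed; 17 signed. Sufficient.
Dating window: the latest signature is 38 days after the earliest; the limit is 60 days. Within the window.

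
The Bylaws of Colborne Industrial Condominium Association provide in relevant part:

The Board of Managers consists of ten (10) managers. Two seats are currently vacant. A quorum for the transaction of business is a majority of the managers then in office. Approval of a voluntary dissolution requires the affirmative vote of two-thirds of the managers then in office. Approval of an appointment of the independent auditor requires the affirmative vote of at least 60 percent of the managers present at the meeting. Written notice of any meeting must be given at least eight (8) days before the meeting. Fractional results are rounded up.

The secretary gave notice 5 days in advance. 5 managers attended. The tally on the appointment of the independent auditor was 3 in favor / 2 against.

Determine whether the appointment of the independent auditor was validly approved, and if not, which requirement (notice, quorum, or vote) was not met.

Invalid — notice requirement not satisfied.

Notice: 5 days given; 8 required (5 < 8). Not satisfied.
Quorum: 5 present; quorum is 5. Satisfied.
Vote: the appointment of the independent auditor requires three-fifths of the managers present (5). 3/5 of 5 = 3, so 3 affirmative votes are needed; 3 voted in favor. Satisfied.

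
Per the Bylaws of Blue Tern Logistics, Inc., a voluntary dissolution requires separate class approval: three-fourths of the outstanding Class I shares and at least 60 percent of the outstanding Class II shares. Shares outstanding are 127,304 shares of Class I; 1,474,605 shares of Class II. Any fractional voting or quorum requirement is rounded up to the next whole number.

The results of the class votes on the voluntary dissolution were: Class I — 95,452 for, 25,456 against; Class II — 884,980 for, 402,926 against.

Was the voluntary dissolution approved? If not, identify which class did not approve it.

Not approved — the Class I shares did not give the required vote.

Class I: 3/4 of 127304 = 95478; 95,478 required, 95,452 in favor — not approved.
Class II: 3/5 of 1474605 = 884763; 884,763 required, 884,980 in favor — approved.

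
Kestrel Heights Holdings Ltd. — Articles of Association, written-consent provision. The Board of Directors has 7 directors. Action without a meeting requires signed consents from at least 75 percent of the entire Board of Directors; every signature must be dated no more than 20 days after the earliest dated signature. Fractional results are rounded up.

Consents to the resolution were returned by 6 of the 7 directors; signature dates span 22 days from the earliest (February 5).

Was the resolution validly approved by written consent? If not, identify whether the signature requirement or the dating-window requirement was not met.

Signatures required: at least 75 percent of 7 — 3/4 of 7 = 5.25, rounded up to 6, so 6 needed; 6 signed. Sufficient.
Dating window: the latest signature is 22 days after the earliest; the limit is 20 days. Outside the window.

Not effective — dating-window requirement not satisfied.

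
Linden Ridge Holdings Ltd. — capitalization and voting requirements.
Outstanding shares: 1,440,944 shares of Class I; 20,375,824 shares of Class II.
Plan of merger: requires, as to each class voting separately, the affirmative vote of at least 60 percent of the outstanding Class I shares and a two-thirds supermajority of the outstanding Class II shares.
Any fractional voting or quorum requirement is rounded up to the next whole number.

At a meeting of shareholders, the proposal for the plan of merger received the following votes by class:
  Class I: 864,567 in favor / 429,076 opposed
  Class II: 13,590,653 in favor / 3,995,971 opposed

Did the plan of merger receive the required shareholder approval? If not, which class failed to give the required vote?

Approved — every class gave the required vote.

Class I: 3/5 of 1440944 = 864566.40, rounded up to 864567; 864,567 required, 864,567 in favor — approved.
Class II: 2/3 of 20375824 = 13583882.67, rounded up to 13583883; 13,583,883 required, 13,590,653 in favor — approved.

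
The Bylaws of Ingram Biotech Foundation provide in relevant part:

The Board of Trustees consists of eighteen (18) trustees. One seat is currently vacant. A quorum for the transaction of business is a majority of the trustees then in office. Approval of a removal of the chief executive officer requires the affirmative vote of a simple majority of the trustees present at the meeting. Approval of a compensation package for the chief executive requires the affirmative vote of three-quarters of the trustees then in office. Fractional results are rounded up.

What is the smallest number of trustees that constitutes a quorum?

A majority of 17 is 9.

9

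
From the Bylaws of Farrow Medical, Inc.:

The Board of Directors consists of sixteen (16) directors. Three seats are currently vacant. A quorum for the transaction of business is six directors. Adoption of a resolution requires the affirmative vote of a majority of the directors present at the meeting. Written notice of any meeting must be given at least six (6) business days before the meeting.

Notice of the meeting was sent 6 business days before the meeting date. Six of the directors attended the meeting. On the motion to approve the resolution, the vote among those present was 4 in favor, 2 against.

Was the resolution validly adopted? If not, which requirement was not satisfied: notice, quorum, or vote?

Valid — all requirements satisfied.

Notice: 6 business days given; 6 required (6 ≥ 6). Satisfied.
Quorum: 6 present; quorum is 6. Satisfied.
Vote: the resolution requires a majority of the directors present (6). A majority of 6 is 4, so 4 affirmative votes are needed; 4 voted in favor. Satisfied.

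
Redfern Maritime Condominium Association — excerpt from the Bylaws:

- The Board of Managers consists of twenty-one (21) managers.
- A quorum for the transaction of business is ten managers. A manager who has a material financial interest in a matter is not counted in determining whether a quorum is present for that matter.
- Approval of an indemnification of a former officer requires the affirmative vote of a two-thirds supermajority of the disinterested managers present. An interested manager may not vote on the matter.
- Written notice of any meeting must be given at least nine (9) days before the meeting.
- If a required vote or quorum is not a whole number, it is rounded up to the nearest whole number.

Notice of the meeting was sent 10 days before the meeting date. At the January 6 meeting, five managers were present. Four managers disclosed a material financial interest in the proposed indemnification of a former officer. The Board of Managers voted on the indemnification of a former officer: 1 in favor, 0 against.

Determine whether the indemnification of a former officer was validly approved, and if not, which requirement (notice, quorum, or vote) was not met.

Notice: 10 days given; 9 required (10 ≥ 9). Satisfied.
Quorum: 5 present, but the 4 interested managers do not count, leaving 1. Quorum is 10. Not satisfied.
Vote: the indemnification of a former officer requires two-thirds of the disinterested managers present (5 − 4 = 1). 2/3 of 1 = 0.67, rounded up to 1, so 1 affirmative vote is needed; 1 voted in favor. Satisfied. (Moot — without a quorum no business can be validly transacted.)

Invalid — quorum requirement not satisfied.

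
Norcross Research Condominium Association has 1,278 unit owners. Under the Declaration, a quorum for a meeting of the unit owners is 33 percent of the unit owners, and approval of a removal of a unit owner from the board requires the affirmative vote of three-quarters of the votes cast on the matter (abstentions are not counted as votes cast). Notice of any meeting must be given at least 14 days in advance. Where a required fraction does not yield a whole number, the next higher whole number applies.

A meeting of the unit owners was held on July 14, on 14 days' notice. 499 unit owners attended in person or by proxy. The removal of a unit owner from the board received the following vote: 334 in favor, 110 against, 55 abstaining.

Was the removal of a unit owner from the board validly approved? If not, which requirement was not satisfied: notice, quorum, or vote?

Valid — all requirements satisfied.

Notice: 14 days given; 14 required. Satisfied.
Quorum: 33% of 1,278 = 421.74, rounded up to 422; 499 present. Satisfied.
Vote: requires three-fourths of the votes cast (499 − 55 abstaining = 444); 3/4 of 444 = 333, so 333 needed; 334 in favor. Satisfied.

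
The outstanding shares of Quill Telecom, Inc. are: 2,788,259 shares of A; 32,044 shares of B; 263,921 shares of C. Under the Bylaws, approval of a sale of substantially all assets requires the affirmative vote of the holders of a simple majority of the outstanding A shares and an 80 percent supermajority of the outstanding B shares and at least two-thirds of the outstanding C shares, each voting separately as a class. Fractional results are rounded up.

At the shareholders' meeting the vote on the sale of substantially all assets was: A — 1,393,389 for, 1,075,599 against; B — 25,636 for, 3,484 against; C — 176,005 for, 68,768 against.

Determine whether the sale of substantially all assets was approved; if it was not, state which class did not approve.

A: a majority of 2788259 is 1394130; 1,394,130 required, 1,393,389 in favor — not approved.
B: 4/5 of 32044 = 25635.20, rounded up to 25636; 25,636 required, 25,636 in favor — approved.
C: 2/3 of 263921 = 175947.33, rounded up to 175948; 175,948 required, 176,005 in favor — approved.

Not approved — the A shares did not give the required vote.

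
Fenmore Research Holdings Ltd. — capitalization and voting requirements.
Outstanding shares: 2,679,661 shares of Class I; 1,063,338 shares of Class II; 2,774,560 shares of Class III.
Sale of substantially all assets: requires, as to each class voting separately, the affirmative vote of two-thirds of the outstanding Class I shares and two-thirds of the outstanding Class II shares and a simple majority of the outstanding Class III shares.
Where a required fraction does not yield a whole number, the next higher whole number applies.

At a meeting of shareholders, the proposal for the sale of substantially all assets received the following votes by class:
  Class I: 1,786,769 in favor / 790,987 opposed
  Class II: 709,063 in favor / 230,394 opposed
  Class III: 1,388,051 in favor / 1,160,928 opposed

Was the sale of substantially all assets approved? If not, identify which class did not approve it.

Class I: 2/3 of 2679661 = 1786440.67, rounded up to 1786441; 1,786,441 required, 1,786,769 in favor — approved.
Class II: 2/3 of 1063338 = 708892; 708,892 required, 709,063 in favor — approved.
Class III: a majority of 2774560 is 1387281; 1,387,281 required, 1,388,051 in favor — approved.

Approved — every class gave the required vote.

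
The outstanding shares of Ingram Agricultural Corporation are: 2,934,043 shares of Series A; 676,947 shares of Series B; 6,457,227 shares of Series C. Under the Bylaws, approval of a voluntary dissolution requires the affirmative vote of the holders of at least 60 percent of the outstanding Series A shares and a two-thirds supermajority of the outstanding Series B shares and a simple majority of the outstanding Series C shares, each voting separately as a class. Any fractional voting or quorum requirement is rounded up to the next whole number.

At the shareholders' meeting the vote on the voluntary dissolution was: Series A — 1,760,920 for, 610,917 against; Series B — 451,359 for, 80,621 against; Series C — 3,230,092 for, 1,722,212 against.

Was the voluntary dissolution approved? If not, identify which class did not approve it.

Series A: 3/5 of 2934043 = 1760425.80, rounded up to 1760426; 1,760,426 required, 1,760,920 in favor — approved.
Series B: 2/3 of 676947 = 451298; 451,298 required, 451,359 in favor — approved.
Series C: a majority of 6457227 is 3228614; 3,228,614 required, 3,230,092 in favor — approved.

Approved — every class gave the required vote.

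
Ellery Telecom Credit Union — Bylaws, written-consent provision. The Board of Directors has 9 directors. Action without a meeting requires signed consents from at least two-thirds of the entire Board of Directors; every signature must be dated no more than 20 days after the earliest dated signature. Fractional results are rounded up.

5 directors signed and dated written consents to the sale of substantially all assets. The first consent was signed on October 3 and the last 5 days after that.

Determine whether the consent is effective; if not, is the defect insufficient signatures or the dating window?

Not effective — insufficient signatures.

Signatures required: at least two-thirds of 9 — 2/3 of 9 = 6, so 6 needed; 5 signed. Insufficient.
Dating window: the latest signature is 5 days after the earliest; the limit is 20 days. Within the window.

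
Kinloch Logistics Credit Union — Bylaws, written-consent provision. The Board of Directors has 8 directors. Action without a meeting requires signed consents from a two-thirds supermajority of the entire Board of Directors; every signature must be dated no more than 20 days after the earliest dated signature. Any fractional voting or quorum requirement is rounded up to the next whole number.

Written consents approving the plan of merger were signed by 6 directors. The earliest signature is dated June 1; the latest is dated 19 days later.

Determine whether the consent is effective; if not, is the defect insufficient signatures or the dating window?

Signatures required: a two-thirds supermajority of 8 — 2/3 of 8 = 5.33, rounded up to 6, so 6 needed; 6 signed. Sufficient.
Dating window: the latest signature is 19 days after the earliest; the limit is 20 days. Within the window.

Effective — both the signature and dating-window requirements are satisfied.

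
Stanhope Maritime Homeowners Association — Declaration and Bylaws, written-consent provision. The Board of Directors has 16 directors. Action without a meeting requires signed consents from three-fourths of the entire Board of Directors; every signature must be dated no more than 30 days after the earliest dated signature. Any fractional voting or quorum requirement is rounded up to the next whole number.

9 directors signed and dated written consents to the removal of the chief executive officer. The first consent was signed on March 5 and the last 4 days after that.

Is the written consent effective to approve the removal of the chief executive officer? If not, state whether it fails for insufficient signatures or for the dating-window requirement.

Not effective — insufficient signatures.

Signatures required: three-fourths of 16 — 3/4 of 16 = 12, so 12 needed; 9 signed. Insufficient.
Dating window: the latest signature is 4 days after the earliest; the limit is 30 days. Within the window.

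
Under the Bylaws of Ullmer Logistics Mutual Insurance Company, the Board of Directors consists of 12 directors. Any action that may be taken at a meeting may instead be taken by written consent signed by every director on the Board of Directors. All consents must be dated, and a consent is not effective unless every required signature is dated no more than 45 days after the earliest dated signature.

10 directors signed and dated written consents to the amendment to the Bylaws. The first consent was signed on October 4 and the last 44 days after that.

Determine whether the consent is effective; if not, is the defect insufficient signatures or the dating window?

Not effective — insufficient signatures.

Signatures required: the unanimous vote of 12 — unanimous means all 12, so 12 needed; 10 signed. Insufficient.
Dating window: the latest signature is 44 days after the earliest; the limit is 45 days. Within the window.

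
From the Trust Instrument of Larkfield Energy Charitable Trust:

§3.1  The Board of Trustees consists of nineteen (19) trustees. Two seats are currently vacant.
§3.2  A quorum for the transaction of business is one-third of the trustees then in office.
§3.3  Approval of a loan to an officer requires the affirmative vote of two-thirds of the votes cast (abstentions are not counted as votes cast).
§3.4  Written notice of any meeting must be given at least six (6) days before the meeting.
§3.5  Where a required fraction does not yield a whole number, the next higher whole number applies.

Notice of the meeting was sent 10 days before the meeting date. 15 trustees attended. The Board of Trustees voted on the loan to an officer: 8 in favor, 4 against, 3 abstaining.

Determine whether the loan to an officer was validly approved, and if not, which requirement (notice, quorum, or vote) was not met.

Valid — all requirements satisfied.

Notice: 10 days given; 6 required (10 ≥ 6). Satisfied.
Quorum: 15 present; quorum is 6. Satisfied.
Vote: the loan to an officer requires two-thirds of the votes cast (15 present − 3 abstaining = 12). 2/3 of 12 = 8, so 8 affirmative votes are needed; 8 voted in favor. Satisfied.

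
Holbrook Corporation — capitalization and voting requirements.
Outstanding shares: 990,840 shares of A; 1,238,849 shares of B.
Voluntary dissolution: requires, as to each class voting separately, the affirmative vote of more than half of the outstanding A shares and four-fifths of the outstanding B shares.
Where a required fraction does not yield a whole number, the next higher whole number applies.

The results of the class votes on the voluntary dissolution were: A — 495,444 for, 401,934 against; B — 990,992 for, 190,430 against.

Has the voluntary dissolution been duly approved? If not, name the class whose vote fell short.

A: a majority of 990840 is 495421; 495,421 required, 495,444 in favor — approved.
B: 4/5 of 1238849 = 991079.20, rounded up to 991080; 991,080 required, 990,992 in favor — not approved.

Not approved — the B shares did not give the required vote.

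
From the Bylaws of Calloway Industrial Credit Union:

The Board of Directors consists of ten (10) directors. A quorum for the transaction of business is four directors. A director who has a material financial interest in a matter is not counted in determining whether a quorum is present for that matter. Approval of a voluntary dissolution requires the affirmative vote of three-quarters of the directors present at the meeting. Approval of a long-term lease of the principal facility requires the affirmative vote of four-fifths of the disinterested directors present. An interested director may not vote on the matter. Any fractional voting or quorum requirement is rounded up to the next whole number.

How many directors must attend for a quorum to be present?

The quorum is fixed at 4.

4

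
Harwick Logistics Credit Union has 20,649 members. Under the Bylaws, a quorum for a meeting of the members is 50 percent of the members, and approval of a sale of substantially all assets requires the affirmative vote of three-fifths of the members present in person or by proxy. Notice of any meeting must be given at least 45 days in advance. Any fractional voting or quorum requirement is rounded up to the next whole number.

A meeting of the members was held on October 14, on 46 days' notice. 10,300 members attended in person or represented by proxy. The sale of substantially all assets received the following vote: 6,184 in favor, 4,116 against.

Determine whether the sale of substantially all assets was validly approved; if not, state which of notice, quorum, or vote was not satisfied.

Notice: 46 days given; 45 required. Satisfied.
Quorum: 50% of 20,649 = 10,324.50, rounded up to 10,325; 10,300 present. Not satisfied.
Vote: requires three-fifths of those present (10,300); 3/5 of 10300 = 6180, so 6,180 needed; 6,184 in favor. Satisfied.

Invalid — quorum requirement not satisfied.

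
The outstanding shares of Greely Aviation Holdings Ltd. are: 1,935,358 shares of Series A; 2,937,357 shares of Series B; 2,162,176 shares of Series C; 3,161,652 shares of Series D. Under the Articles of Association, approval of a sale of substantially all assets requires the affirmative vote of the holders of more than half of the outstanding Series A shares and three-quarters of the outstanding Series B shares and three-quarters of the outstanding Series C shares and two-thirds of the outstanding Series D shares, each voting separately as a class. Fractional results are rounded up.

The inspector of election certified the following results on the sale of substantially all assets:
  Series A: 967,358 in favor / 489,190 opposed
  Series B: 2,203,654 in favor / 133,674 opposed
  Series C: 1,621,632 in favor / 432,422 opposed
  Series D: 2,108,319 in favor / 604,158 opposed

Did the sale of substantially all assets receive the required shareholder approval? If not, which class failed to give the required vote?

Not approved — the Series A shares did not give the required vote.

Series A: a majority of 1935358 is 967680; 967,680 required, 967,358 in favor — not approved.
Series B: 3/4 of 2937357 = 2203017.75, rounded up to 2203018; 2,203,018 required, 2,203,654 in favor — approved.
Series C: 3/4 of 2162176 = 1621632; 1,621,632 required, 1,621,632 in favor — approved.
Series D: 2/3 of 3161652 = 2107768; 2,107,768 required, 2,108,319 in favor — approved.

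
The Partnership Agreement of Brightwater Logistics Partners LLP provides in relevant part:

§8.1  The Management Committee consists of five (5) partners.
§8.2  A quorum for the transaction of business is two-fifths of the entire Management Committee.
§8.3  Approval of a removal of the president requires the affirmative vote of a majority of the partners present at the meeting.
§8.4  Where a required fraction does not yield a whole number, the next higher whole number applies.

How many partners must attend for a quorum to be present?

2

2/5 of 5 = 2.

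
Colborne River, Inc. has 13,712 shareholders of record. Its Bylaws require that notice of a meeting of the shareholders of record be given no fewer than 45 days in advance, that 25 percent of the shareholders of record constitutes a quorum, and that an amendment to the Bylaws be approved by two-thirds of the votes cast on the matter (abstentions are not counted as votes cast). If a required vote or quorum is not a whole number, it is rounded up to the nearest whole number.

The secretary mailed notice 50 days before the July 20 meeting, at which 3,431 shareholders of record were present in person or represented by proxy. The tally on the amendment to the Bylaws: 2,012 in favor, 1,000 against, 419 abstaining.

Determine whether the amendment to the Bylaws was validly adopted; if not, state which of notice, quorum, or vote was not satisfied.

Valid — all requirements satisfied.

Notice: 50 days given; 45 required. Satisfied.
Quorum: 25% of 13,712 = 3,428; 3,431 present. Satisfied.
Vote: requires two-thirds of the votes cast (3,431 − 419 abstaining = 3,012); 2/3 of 3012 = 2008, so 2,008 needed; 2,012 in favor. Satisfied.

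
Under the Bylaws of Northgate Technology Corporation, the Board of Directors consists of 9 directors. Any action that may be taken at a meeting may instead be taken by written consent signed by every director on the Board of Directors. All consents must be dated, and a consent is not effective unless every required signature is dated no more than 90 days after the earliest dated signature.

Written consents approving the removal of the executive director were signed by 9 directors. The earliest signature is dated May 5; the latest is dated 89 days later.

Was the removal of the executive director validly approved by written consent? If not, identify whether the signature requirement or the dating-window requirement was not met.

Effective — both the signature and dating-window requirements are satisfied.

Signatures required: the unanimous vote of 9 — unanimous means all 9, so 9 needed; 9 signed. Sufficient.
Dating window: the latest signature is 89 days after the earliest; the limit is 90 days. Within the window.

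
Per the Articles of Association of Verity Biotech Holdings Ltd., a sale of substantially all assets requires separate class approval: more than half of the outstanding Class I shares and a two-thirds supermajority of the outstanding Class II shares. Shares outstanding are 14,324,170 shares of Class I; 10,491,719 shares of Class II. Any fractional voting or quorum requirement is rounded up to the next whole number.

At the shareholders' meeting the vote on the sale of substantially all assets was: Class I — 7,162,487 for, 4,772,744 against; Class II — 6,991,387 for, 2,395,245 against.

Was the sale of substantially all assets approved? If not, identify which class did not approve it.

Class I: a majority of 14324170 is 7162086; 7,162,086 required, 7,162,487 in favor — approved.
Class II: 2/3 of 10491719 = 6994479.33, rounded up to 6994480; 6,994,480 required, 6,991,387 in favor — not approved.

Not approved — the Class II shares did not give the required vote.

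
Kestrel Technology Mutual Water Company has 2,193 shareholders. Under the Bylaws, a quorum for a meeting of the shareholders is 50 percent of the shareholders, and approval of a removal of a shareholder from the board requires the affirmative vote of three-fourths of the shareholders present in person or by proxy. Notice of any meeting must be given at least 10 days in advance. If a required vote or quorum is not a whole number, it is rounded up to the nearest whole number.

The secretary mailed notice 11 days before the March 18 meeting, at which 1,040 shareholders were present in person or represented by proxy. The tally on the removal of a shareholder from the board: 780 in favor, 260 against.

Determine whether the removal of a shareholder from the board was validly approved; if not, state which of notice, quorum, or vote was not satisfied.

Invalid — quorum requirement not satisfied.

Notice: 11 days given; 10 required. Satisfied.
Quorum: 50% of 2,193 = 1,096.50, rounded up to 1,097; 1,040 present. Not satisfied.
Vote: requires three-fourths of those present (1,040); 3/4 of 1040 = 780, so 780 needed; 780 in favor. Satisfied.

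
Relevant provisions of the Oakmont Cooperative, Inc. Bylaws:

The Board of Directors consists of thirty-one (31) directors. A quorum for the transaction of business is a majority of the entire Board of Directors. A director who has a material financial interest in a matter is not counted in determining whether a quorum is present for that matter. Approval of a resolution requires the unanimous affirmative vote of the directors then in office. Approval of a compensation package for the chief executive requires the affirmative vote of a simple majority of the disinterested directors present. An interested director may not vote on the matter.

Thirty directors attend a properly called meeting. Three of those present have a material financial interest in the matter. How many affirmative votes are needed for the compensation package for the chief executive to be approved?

The compensation package for the chief executive requires a majority of the disinterested directors present (30 − 3 = 27).
A majority of 27 is 14.

14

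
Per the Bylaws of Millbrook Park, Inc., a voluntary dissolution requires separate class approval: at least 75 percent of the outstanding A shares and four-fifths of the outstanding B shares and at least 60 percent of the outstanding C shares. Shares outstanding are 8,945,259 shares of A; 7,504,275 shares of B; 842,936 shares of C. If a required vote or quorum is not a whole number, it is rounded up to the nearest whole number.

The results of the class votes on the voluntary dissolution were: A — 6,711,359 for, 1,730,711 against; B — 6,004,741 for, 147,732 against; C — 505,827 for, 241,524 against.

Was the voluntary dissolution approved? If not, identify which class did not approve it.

Approved — every class gave the required vote.

A: 3/4 of 8945259 = 6708944.25, rounded up to 6708945; 6,708,945 required, 6,711,359 in favor — approved.
B: 4/5 of 7504275 = 6003420; 6,003,420 required, 6,004,741 in favor — approved.
C: 3/5 of 842936 = 505761.60, rounded up to 505762; 505,762 required, 505,827 in favor — approved.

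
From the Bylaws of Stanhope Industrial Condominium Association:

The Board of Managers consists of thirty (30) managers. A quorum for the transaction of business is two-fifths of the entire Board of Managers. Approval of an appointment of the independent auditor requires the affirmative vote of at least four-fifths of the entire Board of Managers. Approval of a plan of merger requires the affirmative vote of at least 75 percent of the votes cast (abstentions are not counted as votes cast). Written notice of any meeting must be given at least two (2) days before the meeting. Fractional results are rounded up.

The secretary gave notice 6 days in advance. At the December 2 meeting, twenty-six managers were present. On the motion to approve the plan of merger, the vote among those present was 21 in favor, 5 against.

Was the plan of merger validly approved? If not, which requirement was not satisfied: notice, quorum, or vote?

Valid — all requirements satisfied.

Notice: 6 days given; 2 required (6 ≥ 2). Satisfied.
Quorum: 26 present; quorum is 12. Satisfied.
Vote: the plan of merger requires three-fourths of the votes cast (26). 3/4 of 26 = 19.50, rounded up to 20, so 20 affirmative votes are needed; 21 voted in favor. Satisfied.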